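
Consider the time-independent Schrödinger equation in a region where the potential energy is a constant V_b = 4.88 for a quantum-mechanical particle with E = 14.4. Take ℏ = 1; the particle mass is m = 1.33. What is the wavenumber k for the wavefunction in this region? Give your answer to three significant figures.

With E > V_b the solution is oscillatory, ψ ∝ e^{±ikx} with k = √(2m(E − V_b))/ℏ.
k = √(2 × 1.33 × 9.52) = 5.032.

k = 5.03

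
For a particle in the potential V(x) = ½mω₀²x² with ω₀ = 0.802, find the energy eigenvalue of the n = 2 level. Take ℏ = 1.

E = 2.01

The oscillator eigenvalues are E_n = ℏω₀(n + ½), so E_2 = 0.802 × 2.5 = 2.005.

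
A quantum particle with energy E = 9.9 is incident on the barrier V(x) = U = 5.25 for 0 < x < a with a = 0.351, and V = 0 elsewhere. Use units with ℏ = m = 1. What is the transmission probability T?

T = 0.897

Above the barrier the interior wavenumber is k₂ = √(2m(E − U))/ℏ = 3.050, giving phase k₂a = 1.070.
Matching at both interfaces gives T⁻¹ = 1 + U² sin²(k₂a) / [4E(E − U)] = 1.115, hence T = 0.897.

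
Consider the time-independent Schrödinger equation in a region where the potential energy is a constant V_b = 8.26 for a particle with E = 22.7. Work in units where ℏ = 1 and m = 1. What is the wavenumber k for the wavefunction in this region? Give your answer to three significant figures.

k = 5.37

With E > V_b the solution is oscillatory, ψ ∝ e^{±ikx} with k = √(2m(E − V_b))/ℏ.
k = √(2 × 1 × 14.44) = 5.374.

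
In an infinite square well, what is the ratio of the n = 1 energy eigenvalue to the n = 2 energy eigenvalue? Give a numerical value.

0.25

E_n = n²π²ℏ²/(2mL²) so the ratio is n₂²/n₁² = 1/4 = 0.25.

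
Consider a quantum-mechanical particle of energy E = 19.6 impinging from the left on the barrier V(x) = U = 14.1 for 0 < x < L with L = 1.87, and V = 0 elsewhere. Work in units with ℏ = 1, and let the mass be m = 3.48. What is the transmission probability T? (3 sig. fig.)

E > U: inside the barrier k₂ = √(2m(E − U))/ℏ = 6.187, k₂L = 11.57.
T = [1 + U² sin²(k₂L) / (4E(E − U))]⁻¹ = 1/1.325 = 0.755.

T = 0.755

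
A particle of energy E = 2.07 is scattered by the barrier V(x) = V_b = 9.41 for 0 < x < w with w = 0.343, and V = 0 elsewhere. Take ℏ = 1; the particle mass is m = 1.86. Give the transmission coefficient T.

T = 0.0746

E < V_b: inside the barrier ψ ∝ e^{±κx} with κ = √(2m(V_b − E))/ℏ = 5.225.
κw = 1.792, sinh(κw) = 2.918.
The exact tunnelling result is T⁻¹ = 1 + V_b² sinh²(κw) / [4E(V_b − E)] = 13.41, so T = 0.0746.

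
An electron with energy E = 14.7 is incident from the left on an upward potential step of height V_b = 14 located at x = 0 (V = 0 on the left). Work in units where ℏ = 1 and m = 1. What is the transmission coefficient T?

The wavenumbers are k₁ = √(2mE)/ℏ = 5.422 on the left and k₂ = √(2m(E − V_b))/ℏ = 1.183 on the right.
Matching ψ and ψ′ at x = 0 gives r = (k₁ − k₂)/(k₁ + k₂), so R = r² = 0.4118 and T = 1 − R = 0.5882.

T = 0.588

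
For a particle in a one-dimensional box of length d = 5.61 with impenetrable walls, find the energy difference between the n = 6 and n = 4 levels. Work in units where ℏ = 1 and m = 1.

E_n = n²π²ℏ²/(2md²), so ΔE = (6² − 4²) π²ℏ²/(2md²).
ΔE = 20 × π² / (2 × 1 × 5.61²) = 3.136.

ΔE = 3.14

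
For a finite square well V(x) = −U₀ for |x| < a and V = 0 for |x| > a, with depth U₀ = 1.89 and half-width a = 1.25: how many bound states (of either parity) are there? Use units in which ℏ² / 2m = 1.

Define the well-strength parameter z₀ = (a/ℏ)√(2mU₀) = 1.25 × √(2·0.5·1.89) = 1.718.
A new bound state (alternating even/odd) appears each time z₀ passes a multiple of π/2, so N = ⌊2z₀/π⌋ + 1 = ⌊1.094⌋ + 1 = 2.

N = 2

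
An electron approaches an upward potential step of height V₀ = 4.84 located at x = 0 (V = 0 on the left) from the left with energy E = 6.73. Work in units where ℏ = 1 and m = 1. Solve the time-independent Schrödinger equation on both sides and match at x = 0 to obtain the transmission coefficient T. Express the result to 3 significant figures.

T = 0.906

The wavenumbers are k₁ = √(2mE)/ℏ = 3.669 on the left and k₂ = √(2m(E − V₀))/ℏ = 1.944 on the right.
Continuity of ψ and ψ′ at the step yields the reflection amplitude r = (k₁ − k₂)/(k₁ + k₂) = 0.3072; thus R = |r|² = 0.09440, T = 0.9056.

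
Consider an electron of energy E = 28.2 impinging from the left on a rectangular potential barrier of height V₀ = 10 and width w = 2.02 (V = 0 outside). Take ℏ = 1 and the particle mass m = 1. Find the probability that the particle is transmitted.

E > V₀: inside the barrier k₂ = √(2m(E − V₀))/ℏ = 6.033, k₂w = 12.19.
Matching at both interfaces gives T⁻¹ = 1 + V₀² sin²(k₂w) / [4E(E − V₀)] = 1.007, hence T = 0.993.

T = 0.993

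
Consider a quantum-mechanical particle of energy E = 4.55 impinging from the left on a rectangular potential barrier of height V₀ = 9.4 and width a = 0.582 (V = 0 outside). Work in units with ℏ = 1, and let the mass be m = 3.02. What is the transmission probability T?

T = 0.00731

Since E < V₀ the interior solution is evanescent with decay constant κ = √(2m(V₀ − E))/ℏ = 5.412.
κa = 3.150, sinh(κa) = 11.65.
The exact tunnelling result is T⁻¹ = 1 + V₀² sinh²(κa) / [4E(V₀ − E)] = 136.8, so T = 0.00731.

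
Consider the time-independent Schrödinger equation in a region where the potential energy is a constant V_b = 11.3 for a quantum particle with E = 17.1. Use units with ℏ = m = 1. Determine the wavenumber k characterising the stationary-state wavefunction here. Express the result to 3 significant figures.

k = 3.41

With E > V_b the solution is oscillatory, ψ ∝ e^{±ikx} with k = √(2m(E − V_b))/ℏ.
k = √(2 × 1 × 5.8) = 3.406.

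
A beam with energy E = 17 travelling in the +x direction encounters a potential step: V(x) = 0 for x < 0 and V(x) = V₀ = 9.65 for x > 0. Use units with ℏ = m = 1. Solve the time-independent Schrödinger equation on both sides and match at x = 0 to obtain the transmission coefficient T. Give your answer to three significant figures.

T = 0.957

The wavenumbers are k₁ = √(2mE)/ℏ = 5.831 on the left and k₂ = √(2m(E − V₀))/ℏ = 3.834 on the right.
Matching ψ and ψ′ at x = 0 gives r = (k₁ − k₂)/(k₁ + k₂), so R = r² = 0.04269 and T = 1 − R = 0.9573.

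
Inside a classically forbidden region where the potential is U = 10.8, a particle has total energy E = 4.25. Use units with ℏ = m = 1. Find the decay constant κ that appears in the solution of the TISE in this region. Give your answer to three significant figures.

Since E < U the TISE in this region is ψ'' = κ²ψ with κ = √(2m(U − E))/ℏ.
κ = √(2 × 1 × 6.55) = 3.619.

κ = 3.62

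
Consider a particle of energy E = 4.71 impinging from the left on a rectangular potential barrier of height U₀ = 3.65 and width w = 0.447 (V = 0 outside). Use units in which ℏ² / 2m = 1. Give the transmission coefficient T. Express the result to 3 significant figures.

T = 0.884

Above the barrier the interior wavenumber is k₂ = √(2m(E − U₀))/ℏ = 1.030, giving phase k₂w = 0.4602.
Matching at both interfaces gives T⁻¹ = 1 + U₀² sin²(k₂w) / [4E(E − U₀)] = 1.132, hence T = 0.884.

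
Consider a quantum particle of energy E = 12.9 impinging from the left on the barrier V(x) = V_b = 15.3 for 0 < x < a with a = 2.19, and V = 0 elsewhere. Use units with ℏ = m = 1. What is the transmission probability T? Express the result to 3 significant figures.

Since E < V_b the interior solution is evanescent with decay constant κ = √(2m(V_b − E))/ℏ = 2.191.
κa = 4.798, sinh(κa) = 60.63.
The exact tunnelling result is T⁻¹ = 1 + V_b² sinh²(κa) / [4E(V_b − E)] = 6950, so T = 0.000144.

T = 0.000144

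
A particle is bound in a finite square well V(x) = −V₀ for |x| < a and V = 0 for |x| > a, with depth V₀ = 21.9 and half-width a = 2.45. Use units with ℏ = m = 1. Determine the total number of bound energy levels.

N = 11

Define the well-strength parameter z₀ = (a/ℏ)√(2mV₀) = 2.45 × √(2·1·21.9) = 16.21.
The even/odd transcendental equations gain one root per π/2 in z₀, giving N = 1 + ⌊2z₀/π⌋ = 1 + ⌊10.32⌋ = 11.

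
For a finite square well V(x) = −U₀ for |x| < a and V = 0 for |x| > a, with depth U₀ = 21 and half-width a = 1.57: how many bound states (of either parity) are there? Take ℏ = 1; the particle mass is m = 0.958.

N = 7

Define the well-strength parameter z₀ = (a/ℏ)√(2mU₀) = 1.57 × √(2·0.958·21) = 9.959.
The even/odd transcendental equations gain one root per π/2 in z₀, giving N = 1 + ⌊2z₀/π⌋ = 1 + ⌊6.340⌋ = 7.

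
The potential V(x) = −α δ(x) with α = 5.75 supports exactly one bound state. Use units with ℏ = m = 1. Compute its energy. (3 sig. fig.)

The bound state is ψ(x) = √κ e^{−κ|x|}. The derivative jump ψ'(0⁺) − ψ'(0⁻) = −(2mα/ℏ²)ψ(0) fixes κ = mα/ℏ² = 5.750.
Then E = −ℏ²κ²/(2m) = −mα²/(2ℏ²) = -16.53.

E = -16.5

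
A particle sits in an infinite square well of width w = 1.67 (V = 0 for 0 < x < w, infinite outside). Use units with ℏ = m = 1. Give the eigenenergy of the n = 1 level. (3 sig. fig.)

Requiring ψ(0) = ψ(w) = 0 quantises k = nπ/w, hence E_n = ℏ²k²/2m = n²π²ℏ²/(2mw²).
E_1 = 1² × π² / (2 × 1 × 1.67²) = 1.769.

E = 1.77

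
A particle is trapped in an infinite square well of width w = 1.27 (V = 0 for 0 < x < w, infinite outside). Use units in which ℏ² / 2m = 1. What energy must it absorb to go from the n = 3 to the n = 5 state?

ΔE = 97.9

E_n = n²π²ℏ²/(2mw²), so ΔE = (5² − 3²) π²ℏ²/(2mw²).
ΔE = 16 × π² / (2 × 0.5 × 1.27²) = 97.91.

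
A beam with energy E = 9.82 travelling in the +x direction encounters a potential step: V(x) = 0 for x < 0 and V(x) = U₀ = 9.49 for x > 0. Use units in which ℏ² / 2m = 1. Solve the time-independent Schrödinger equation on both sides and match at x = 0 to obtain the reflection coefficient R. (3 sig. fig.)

R = 0.476

On each side the TISE gives plane waves with k = √(2m(E − V))/ℏ: k₁ = √(2·½·9.82) = 3.134, k₂ = √(2·½·0.33) = 0.5745.
Matching ψ and ψ′ at x = 0 gives r = (k₁ − k₂)/(k₁ + k₂), so R = r² = 0.4763 and T = 1 − R = 0.5237.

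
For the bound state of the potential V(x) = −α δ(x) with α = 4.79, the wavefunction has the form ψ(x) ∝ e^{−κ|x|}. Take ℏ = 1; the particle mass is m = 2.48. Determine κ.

Integrating the TISE across x = 0 gives the cusp condition ψ'(0⁺) − ψ'(0⁻) = −(2mα/ℏ²)ψ(0).
With ψ ∝ e^{−κ|x|} this yields −2κ = −2mα/ℏ², so κ = mα/ℏ² = 11.88.

κ = 11.9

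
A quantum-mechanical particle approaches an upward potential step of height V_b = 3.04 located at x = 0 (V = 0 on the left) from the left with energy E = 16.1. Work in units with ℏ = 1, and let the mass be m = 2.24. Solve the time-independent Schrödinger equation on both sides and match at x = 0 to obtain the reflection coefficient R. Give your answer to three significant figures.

R = 0.00273

The wavenumbers are k₁ = √(2mE)/ℏ = 8.493 on the left and k₂ = √(2m(E − V_b))/ℏ = 7.649 on the right.
Continuity of ψ and ψ′ at the step yields the reflection amplitude r = (k₁ − k₂)/(k₁ + k₂) = 0.05227; thus R = |r|² = 0.002732, T = 0.9973.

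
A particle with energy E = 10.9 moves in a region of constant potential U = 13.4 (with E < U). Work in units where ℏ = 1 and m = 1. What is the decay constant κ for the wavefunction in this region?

Since E < U the TISE in this region is ψ'' = κ²ψ with κ = √(2m(U − E))/ℏ.
κ = √(2 × 1 × 2.5) = 2.236.

κ = 2.24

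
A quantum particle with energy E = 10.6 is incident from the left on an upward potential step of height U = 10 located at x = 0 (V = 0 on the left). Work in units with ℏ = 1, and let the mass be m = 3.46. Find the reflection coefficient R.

On each side the TISE gives plane waves with k = √(2m(E − V))/ℏ: k₁ = √(2·3.46·10.6) = 8.565, k₂ = √(2·3.46·0.6) = 2.038.
Continuity of ψ and ψ′ at the step yields the reflection amplitude r = (k₁ − k₂)/(k₁ + k₂) = 0.6156; thus R = |r|² = 0.3790, T = 0.6210.

R = 0.379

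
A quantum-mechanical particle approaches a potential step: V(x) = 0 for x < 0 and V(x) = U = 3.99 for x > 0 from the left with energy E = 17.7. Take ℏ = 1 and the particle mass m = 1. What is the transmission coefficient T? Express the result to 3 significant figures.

T = 0.996

On each side the TISE gives plane waves with k = √(2m(E − V))/ℏ: k₁ = √(2·1·17.7) = 5.950, k₂ = √(2·1·13.71) = 5.236.
Continuity of ψ and ψ′ at the step yields the reflection amplitude r = (k₁ − k₂)/(k₁ + k₂) = 0.06377; thus R = |r|² = 0.004067, T = 0.9959.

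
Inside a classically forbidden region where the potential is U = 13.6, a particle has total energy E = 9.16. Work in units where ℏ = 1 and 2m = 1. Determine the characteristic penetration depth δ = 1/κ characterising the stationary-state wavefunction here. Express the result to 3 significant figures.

Since E < U the TISE in this region is ψ'' = κ²ψ with κ = √(2m(U − E))/ℏ.
κ = √(2 × 0.5 × 4.44) = 2.107. The penetration depth is δ = 1/κ = 0.475.

δ = 0.475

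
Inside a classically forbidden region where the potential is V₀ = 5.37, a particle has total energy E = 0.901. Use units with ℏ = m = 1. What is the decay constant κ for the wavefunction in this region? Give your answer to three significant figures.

κ = 2.99

Since E < V₀ the TISE in this region is ψ'' = κ²ψ with κ = √(2m(V₀ − E))/ℏ.
κ = √(2 × 1 × 4.469) = 2.990.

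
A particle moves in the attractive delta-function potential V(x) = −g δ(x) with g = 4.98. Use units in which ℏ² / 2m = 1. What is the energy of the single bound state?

The bound state is ψ(x) = √κ e^{−κ|x|}. The derivative jump ψ'(0⁺) − ψ'(0⁻) = −(2mg/ℏ²)ψ(0) fixes κ = mg/ℏ² = 2.490.
Then E = −ℏ²κ²/(2m) = −mg²/(2ℏ²) = -6.200.

E = -6.20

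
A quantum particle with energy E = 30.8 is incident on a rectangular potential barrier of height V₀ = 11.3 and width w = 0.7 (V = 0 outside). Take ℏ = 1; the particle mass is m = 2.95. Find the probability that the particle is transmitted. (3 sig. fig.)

T = 0.955

Above the barrier the interior wavenumber is k₂ = √(2m(E − V₀))/ℏ = 10.73, giving phase k₂w = 7.508.
Matching at both interfaces gives T⁻¹ = 1 + V₀² sin²(k₂w) / [4E(E − V₀)] = 1.047, hence T = 0.955.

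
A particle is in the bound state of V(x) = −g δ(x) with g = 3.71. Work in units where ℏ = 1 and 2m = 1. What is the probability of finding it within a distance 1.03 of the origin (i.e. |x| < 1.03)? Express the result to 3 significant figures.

The normalised bound state is ψ = √κ e^{−κ|x|} with κ = mg/ℏ² = 1.855.
P(|x| < d) = ∫_{−d}^{d} κ e^{−2κ|x|} dx = 1 − e^{−2κd} = 1 − e^{−3.821} = 0.9781.

P = 0.978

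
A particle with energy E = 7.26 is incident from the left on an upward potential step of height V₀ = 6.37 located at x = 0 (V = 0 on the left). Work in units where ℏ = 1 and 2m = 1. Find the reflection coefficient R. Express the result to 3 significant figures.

On each side the TISE gives plane waves with k = √(2m(E − V))/ℏ: k₁ = √(2·½·7.26) = 2.694, k₂ = √(2·½·0.89) = 0.9434.
Matching ψ and ψ′ at x = 0 gives r = (k₁ − k₂)/(k₁ + k₂), so R = r² = 0.2317 and T = 1 − R = 0.7683.

R = 0.232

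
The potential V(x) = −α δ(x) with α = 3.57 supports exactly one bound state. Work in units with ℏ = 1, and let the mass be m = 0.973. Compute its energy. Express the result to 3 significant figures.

The bound state is ψ(x) = √κ e^{−κ|x|}. The derivative jump ψ'(0⁺) − ψ'(0⁻) = −(2mα/ℏ²)ψ(0) fixes κ = mα/ℏ² = 3.474.
Then E = −ℏ²κ²/(2m) = −mα²/(2ℏ²) = -6.200.

E = -6.20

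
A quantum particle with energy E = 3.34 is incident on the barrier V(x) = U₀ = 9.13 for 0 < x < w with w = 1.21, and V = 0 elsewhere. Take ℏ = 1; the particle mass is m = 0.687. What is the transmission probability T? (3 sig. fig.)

T = 0.00402

Since E < U₀ the interior solution is evanescent with decay constant κ = √(2m(U₀ − E))/ℏ = 2.821.
κw = 3.413, sinh(κw) = 15.16.
Matching ψ, ψ′ at both faces gives T = [1 + U₀² sinh²(κw) / (4E(U₀ − E))]⁻¹ = 1/248.6 = 0.00402.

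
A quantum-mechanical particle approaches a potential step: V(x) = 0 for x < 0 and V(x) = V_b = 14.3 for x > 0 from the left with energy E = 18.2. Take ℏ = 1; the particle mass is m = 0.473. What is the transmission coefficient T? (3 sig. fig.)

On each side the TISE gives plane waves with k = √(2m(E − V))/ℏ: k₁ = √(2·0.473·18.2) = 4.149, k₂ = √(2·0.473·3.9) = 1.921.
Continuity of ψ and ψ′ at the step yields the reflection amplitude r = (k₁ − k₂)/(k₁ + k₂) = 0.3671; thus R = |r|² = 0.1348, T = 0.8652.

T = 0.865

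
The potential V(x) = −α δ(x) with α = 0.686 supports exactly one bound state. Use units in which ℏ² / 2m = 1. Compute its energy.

E = -0.118

For x ≠ 0 the bound state is ψ ∝ e^{−κ|x|}; integrating the TISE across the delta gives the cusp condition 2κ = 2mα/ℏ², so κ = 0.3430.
Then E = −ℏ²κ²/(2m) = −mα²/(2ℏ²) = -0.1176.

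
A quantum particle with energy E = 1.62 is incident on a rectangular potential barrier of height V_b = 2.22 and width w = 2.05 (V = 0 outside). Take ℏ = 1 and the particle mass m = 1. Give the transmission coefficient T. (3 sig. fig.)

T = 0.0349

Since E < V_b the interior solution is evanescent with decay constant κ = √(2m(V_b − E))/ℏ = 1.095.
κw = 2.246, sinh(κw) = 4.670.
The exact tunnelling result is T⁻¹ = 1 + V_b² sinh²(κw) / [4E(V_b − E)] = 28.65, so T = 0.0349.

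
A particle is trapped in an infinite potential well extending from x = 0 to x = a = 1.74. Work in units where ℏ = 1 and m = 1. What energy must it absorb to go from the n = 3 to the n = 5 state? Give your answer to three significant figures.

E_n = n²π²ℏ²/(2ma²), so ΔE = (5² − 3²) π²ℏ²/(2ma²).
ΔE = 16 × π² / (2 × 1 × 1.74²) = 26.08.

ΔE = 26.1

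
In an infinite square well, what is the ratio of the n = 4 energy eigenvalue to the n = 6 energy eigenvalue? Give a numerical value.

Since E_n ∝ n², the ratio is (4/6)² = 0.444444.

0.444444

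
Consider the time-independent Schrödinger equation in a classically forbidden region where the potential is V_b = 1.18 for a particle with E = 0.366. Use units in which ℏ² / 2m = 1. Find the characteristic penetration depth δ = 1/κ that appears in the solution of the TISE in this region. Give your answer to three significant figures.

Since E < V_b the TISE in this region is ψ'' = κ²ψ with κ = √(2m(V_b − E))/ℏ.
κ = √(2 × 0.5 × 0.814) = 0.9022. The penetration depth is δ = 1/κ = 1.11.

δ = 1.11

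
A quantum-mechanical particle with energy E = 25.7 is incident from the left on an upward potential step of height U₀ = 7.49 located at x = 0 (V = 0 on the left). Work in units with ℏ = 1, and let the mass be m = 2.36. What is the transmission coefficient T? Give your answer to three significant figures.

T = 0.993

On each side the TISE gives plane waves with k = √(2m(E − V))/ℏ: k₁ = √(2·2.36·25.7) = 11.01, k₂ = √(2·2.36·18.21) = 9.271.
Continuity of ψ and ψ′ at the step yields the reflection amplitude r = (k₁ − k₂)/(k₁ + k₂) = 0.08592; thus R = |r|² = 0.007382, T = 0.9926.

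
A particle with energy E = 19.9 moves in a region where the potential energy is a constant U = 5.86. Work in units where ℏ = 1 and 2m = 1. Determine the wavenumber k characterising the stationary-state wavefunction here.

k = 3.75

With E > U the solution is oscillatory, ψ ∝ e^{±ikx} with k = √(2m(E − U))/ℏ.
k = √(2 × 0.5 × 14.04) = 3.747.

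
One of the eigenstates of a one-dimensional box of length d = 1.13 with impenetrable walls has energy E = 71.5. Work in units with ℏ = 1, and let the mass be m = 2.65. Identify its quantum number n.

n = 7

For an infinite well E_n = n²π²ℏ²/(2md²), so n = (d/πℏ)√(2mE).
n = (1.13/π) × √(2 × 2.65 × 71.5) = 7.002 → n = 7.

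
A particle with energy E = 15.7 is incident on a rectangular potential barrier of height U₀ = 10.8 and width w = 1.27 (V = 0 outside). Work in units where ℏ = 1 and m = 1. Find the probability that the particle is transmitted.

E > U₀: inside the barrier k₂ = √(2m(E − U₀))/ℏ = 3.130, k₂w = 3.976.
T = [1 + U₀² sin²(k₂w) / (4E(E − U₀))]⁻¹ = 1/1.208 = 0.828.

T = 0.828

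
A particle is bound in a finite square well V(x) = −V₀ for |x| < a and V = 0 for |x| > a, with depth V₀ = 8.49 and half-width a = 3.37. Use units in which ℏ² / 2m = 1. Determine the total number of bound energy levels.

N = 7

The dimensionless depth is z₀ = a√(2mV₀)/ℏ = 3.37 × √(8.490) = 9.819.
The even/odd transcendental equations gain one root per π/2 in z₀, giving N = 1 + ⌊2z₀/π⌋ = 1 + ⌊6.251⌋ = 7.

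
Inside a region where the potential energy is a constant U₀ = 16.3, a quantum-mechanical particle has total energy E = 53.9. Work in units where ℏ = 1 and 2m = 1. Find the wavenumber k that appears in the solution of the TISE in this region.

With E > U₀ the solution is oscillatory, ψ ∝ e^{±ikx} with k = √(2m(E − U₀))/ℏ.
k = √(2 × 0.5 × 37.6) = 6.132.

k = 6.13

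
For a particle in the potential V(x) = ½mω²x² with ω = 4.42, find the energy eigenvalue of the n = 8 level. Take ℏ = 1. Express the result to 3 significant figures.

E = 37.6

The oscillator eigenvalues are E_n = ℏω(n + ½), so E_8 = 4.42 × 8.5 = 37.57.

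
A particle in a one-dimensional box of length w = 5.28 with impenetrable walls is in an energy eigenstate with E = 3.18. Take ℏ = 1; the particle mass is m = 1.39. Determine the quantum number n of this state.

n = 5

For an infinite well E_n = n²π²ℏ²/(2mw²), so n = (w/πℏ)√(2mE).
n = (5.28/π) × √(2 × 1.39 × 3.18) = 4.997 → n = 5.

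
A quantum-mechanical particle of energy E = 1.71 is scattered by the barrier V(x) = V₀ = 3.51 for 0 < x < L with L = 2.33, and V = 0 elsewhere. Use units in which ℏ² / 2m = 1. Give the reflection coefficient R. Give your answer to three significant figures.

E < V₀: inside the barrier ψ ∝ e^{±κx} with κ = √(2m(V₀ − E))/ℏ = 1.342.
κL = 3.126, sinh(κL) = 11.37.
The exact tunnelling result is T⁻¹ = 1 + V₀² sinh²(κL) / [4E(V₀ − E)] = 130.4, so T = 0.00767.
R = 1 − T = 0.992.

R = 0.992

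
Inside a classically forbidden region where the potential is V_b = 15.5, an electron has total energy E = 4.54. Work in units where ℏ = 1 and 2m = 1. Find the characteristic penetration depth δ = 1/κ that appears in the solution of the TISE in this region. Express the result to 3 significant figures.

Since E < V_b the TISE in this region is ψ'' = κ²ψ with κ = √(2m(V_b − E))/ℏ.
κ = √(2 × 0.5 × 10.96) = 3.311. The penetration depth is δ = 1/κ = 0.302.

δ = 0.302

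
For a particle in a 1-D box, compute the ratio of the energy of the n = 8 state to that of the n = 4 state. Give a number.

4

E_n = n²π²ℏ²/(2mL²) so the ratio is n₂²/n₁² = 64/16 = 4.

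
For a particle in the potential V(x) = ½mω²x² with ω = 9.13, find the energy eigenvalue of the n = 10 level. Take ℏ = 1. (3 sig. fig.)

Using E_n = (n + ½)ℏω: E_10 = 10.5 × 9.13 = 95.87.

E = 95.9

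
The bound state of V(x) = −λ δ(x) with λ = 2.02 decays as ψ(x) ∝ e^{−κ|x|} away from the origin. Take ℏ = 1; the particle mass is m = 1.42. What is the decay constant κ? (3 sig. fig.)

κ = 2.87

Integrate −(ℏ²/2m)ψ'' − λδ(x)ψ = Eψ from −ε to +ε: the ψ'' term gives ψ'(0⁺) − ψ'(0⁻) and the δ term gives −(2mλ/ℏ²)ψ(0).
With ψ ∝ e^{−κ|x|} this yields −2κ = −2mλ/ℏ², so κ = mλ/ℏ² = 2.868.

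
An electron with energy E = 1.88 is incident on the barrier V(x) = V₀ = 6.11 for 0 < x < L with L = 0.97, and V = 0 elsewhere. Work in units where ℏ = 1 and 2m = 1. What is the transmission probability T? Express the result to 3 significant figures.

T = 0.0614

E < V₀: inside the barrier ψ ∝ e^{±κx} with κ = √(2m(V₀ − E))/ℏ = 2.057.
κL = 1.995, sinh(κL) = 3.608.
Matching ψ, ψ′ at both faces gives T = [1 + V₀² sinh²(κL) / (4E(V₀ − E))]⁻¹ = 1/16.28 = 0.0614.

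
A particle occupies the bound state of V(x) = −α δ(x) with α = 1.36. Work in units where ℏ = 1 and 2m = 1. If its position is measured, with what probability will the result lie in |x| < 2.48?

P = 0.966

The normalised bound state is ψ = √κ e^{−κ|x|} with κ = mα/ℏ² = 0.6800.
P(|x| < d) = ∫_{−d}^{d} κ e^{−2κ|x|} dx = 1 − e^{−2κd} = 1 − e^{−3.373} = 0.9657.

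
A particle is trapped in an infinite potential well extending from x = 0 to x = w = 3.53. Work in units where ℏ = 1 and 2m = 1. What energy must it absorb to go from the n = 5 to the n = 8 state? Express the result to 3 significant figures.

ΔE = 30.9

E_n = n²π²ℏ²/(2mw²), so ΔE = (8² − 5²) π²ℏ²/(2mw²).
ΔE = 39 × π² / (2 × 0.5 × 3.53²) = 30.89.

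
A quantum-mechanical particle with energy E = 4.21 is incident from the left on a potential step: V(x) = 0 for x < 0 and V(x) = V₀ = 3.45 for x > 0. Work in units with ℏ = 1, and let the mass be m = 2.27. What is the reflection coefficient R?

The wavenumbers are k₁ = √(2mE)/ℏ = 4.372 on the left and k₂ = √(2m(E − V₀))/ℏ = 1.858 on the right.
Continuity of ψ and ψ′ at the step yields the reflection amplitude r = (k₁ − k₂)/(k₁ + k₂) = 0.4036; thus R = |r|² = 0.1629, T = 0.8371.

R = 0.163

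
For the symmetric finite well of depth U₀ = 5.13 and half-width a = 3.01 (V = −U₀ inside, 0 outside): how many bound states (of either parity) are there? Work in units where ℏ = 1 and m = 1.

The dimensionless depth is z₀ = a√(2mU₀)/ℏ = 3.01 × √(10.26) = 9.641.
The even/odd transcendental equations gain one root per π/2 in z₀, giving N = 1 + ⌊2z₀/π⌋ = 1 + ⌊6.138⌋ = 7.

N = 7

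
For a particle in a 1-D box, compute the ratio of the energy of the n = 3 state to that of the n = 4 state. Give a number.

0.5625

Since E_n ∝ n², the ratio is (3/4)² = 0.5625.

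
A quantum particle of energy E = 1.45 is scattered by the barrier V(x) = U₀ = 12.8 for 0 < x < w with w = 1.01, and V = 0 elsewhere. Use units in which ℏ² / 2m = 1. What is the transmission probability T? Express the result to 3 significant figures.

E < U₀: inside the barrier ψ ∝ e^{±κx} with κ = √(2m(U₀ − E))/ℏ = 3.369.
κw = 3.403, sinh(κw) = 15.01.
The exact tunnelling result is T⁻¹ = 1 + U₀² sinh²(κw) / [4E(U₀ − E)] = 561.4, so T = 0.00178.

T = 0.00178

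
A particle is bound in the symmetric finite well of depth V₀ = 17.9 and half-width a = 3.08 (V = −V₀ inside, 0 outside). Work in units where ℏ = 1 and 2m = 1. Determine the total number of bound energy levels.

N = 9

The dimensionless depth is z₀ = a√(2mV₀)/ℏ = 3.08 × √(17.90) = 13.03.
The even/odd transcendental equations gain one root per π/2 in z₀, giving N = 1 + ⌊2z₀/π⌋ = 1 + ⌊8.296⌋ = 9.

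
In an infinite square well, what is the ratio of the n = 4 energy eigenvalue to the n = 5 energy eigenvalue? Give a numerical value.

E_n = n²π²ℏ²/(2mL²) so the ratio is n₂²/n₁² = 16/25 = 0.64.

0.64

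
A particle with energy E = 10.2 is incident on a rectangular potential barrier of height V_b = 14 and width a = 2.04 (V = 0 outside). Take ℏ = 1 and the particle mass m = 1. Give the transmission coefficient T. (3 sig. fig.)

T = 0.0000412

Since E < V_b the interior solution is evanescent with decay constant κ = √(2m(V_b − E))/ℏ = 2.757.
κa = 5.624, sinh(κa) = 138.5.
The exact tunnelling result is T⁻¹ = 1 + V_b² sinh²(κa) / [4E(V_b − E)] = 24240, so T = 0.0000412.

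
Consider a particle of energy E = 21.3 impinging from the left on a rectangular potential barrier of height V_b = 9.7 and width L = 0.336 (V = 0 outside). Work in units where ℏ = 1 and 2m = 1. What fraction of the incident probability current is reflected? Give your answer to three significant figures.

R = 0.0731

Above the barrier the interior wavenumber is k₂ = √(2m(E − V_b))/ℏ = 3.406, giving phase k₂L = 1.144.
Matching at both interfaces gives T⁻¹ = 1 + V_b² sin²(k₂L) / [4E(E − V_b)] = 1.079, hence T = 0.927.
R = 1 − T = 0.0731.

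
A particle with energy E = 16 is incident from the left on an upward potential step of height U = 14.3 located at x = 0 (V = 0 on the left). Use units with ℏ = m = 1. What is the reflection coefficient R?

The wavenumbers are k₁ = √(2mE)/ℏ = 5.657 on the left and k₂ = √(2m(E − U))/ℏ = 1.844 on the right.
Continuity of ψ and ψ′ at the step yields the reflection amplitude r = (k₁ − k₂)/(k₁ + k₂) = 0.5083; thus R = |r|² = 0.2584, T = 0.7416.

R = 0.258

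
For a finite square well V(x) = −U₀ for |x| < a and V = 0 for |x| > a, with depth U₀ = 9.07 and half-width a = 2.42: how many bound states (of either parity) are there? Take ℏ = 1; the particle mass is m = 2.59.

N = 11

The dimensionless depth is z₀ = a√(2mU₀)/ℏ = 2.42 × √(46.98) = 16.59.
The even/odd transcendental equations gain one root per π/2 in z₀, giving N = 1 + ⌊2z₀/π⌋ = 1 + ⌊10.56⌋ = 11.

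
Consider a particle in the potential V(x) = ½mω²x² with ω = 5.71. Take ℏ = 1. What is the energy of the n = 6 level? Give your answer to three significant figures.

E = 37.1

The oscillator eigenvalues are E_n = ℏω(n + ½), so E_6 = 5.71 × 6.5 = 37.12.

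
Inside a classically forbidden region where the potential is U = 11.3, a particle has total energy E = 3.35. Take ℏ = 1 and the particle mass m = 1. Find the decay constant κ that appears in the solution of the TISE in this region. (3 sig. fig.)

Since E < U the TISE in this region is ψ'' = κ²ψ with κ = √(2m(U − E))/ℏ.
κ = √(2 × 1 × 7.95) = 3.987.

κ = 3.99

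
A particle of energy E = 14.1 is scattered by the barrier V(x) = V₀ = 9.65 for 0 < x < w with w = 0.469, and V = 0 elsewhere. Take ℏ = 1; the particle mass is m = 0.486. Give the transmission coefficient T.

E > V₀: inside the barrier k₂ = √(2m(E − V₀))/ℏ = 2.080, k₂w = 0.9754.
Matching at both interfaces gives T⁻¹ = 1 + V₀² sin²(k₂w) / [4E(E − V₀)] = 1.254, hence T = 0.797.

T = 0.797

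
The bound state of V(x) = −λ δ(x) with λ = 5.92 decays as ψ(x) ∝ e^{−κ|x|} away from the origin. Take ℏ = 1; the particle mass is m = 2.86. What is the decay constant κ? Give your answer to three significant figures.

Integrating the TISE across x = 0 gives the cusp condition ψ'(0⁺) − ψ'(0⁻) = −(2mλ/ℏ²)ψ(0).
With ψ ∝ e^{−κ|x|} this yields −2κ = −2mλ/ℏ², so κ = mλ/ℏ² = 16.93.

κ = 16.9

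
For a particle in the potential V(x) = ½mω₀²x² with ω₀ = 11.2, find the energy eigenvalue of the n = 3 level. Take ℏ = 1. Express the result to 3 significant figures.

Using E_n = (n + ½)ℏω₀: E_3 = 3.5 × 11.2 = 39.20.

E = 39.2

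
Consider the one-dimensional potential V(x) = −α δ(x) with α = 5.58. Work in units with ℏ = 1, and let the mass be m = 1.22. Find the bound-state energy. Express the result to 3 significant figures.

The bound state is ψ(x) = √κ e^{−κ|x|}. The derivative jump ψ'(0⁺) − ψ'(0⁻) = −(2mα/ℏ²)ψ(0) fixes κ = mα/ℏ² = 6.808.
Then E = −ℏ²κ²/(2m) = −mα²/(2ℏ²) = -18.99.

E = -19.0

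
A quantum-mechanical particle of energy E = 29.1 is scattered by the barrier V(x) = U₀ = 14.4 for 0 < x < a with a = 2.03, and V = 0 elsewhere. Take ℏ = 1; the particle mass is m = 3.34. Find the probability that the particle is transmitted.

T = 0.901

Above the barrier the interior wavenumber is k₂ = √(2m(E − U₀))/ℏ = 9.909, giving phase k₂a = 20.12.
Matching at both interfaces gives T⁻¹ = 1 + U₀² sin²(k₂a) / [4E(E − U₀)] = 1.110, hence T = 0.901.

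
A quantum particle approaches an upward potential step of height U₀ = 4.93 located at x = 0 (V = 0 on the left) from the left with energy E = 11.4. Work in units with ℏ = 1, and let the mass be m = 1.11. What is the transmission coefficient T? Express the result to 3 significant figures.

The wavenumbers are k₁ = √(2mE)/ℏ = 5.031 on the left and k₂ = √(2m(E − U₀))/ℏ = 3.790 on the right.
Matching ψ and ψ′ at x = 0 gives r = (k₁ − k₂)/(k₁ + k₂), so R = r² = 0.01979 and T = 1 − R = 0.9802.

T = 0.980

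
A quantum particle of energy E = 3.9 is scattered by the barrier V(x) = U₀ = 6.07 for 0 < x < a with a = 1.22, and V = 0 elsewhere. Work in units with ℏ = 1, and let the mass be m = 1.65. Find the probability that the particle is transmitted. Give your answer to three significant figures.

E < U₀: inside the barrier ψ ∝ e^{±κx} with κ = √(2m(U₀ − E))/ℏ = 2.676.
κa = 3.265, sinh(κa) = 13.07.
The exact tunnelling result is T⁻¹ = 1 + U₀² sinh²(κa) / [4E(U₀ − E)] = 186.9, so T = 0.00535.

T = 0.00535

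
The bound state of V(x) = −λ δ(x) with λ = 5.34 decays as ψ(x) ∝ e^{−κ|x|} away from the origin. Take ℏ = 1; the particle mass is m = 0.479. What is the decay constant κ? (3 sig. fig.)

Integrate −(ℏ²/2m)ψ'' − λδ(x)ψ = Eψ from −ε to +ε: the ψ'' term gives ψ'(0⁺) − ψ'(0⁻) and the δ term gives −(2mλ/ℏ²)ψ(0).
With ψ ∝ e^{−κ|x|} this yields −2κ = −2mλ/ℏ², so κ = mλ/ℏ² = 2.558.

κ = 2.56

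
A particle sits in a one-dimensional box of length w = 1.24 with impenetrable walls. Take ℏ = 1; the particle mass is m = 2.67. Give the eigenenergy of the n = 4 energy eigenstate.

E = 19.2

The infinite-well eigenfunctions ψ_n = √(2/w) sin(nπx/w) vanish at both walls, giving E_n = n²π²ℏ²/(2mw²).
E_4 = 4² × π² / (2 × 2.67 × 1.24²) = 19.23.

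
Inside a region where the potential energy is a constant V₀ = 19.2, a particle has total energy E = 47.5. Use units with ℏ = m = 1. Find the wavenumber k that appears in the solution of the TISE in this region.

k = 7.52

With E > V₀ the solution is oscillatory, ψ ∝ e^{±ikx} with k = √(2m(E − V₀))/ℏ.
k = √(2 × 1 × 28.3) = 7.523.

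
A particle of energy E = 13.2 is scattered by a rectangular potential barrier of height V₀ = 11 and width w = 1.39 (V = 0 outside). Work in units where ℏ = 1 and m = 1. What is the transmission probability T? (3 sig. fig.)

T = 0.950

Above the barrier the interior wavenumber is k₂ = √(2m(E − V₀))/ℏ = 2.098, giving phase k₂w = 2.916.
T = [1 + V₀² sin²(k₂w) / (4E(E − V₀))]⁻¹ = 1/1.052 = 0.950.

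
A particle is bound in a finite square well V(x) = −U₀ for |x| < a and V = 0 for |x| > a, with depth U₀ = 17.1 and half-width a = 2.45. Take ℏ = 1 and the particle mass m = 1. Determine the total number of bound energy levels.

N = 10

Define the well-strength parameter z₀ = (a/ℏ)√(2mU₀) = 2.45 × √(2·1·17.1) = 14.33.
A new bound state (alternating even/odd) appears each time z₀ passes a multiple of π/2, so N = ⌊2z₀/π⌋ + 1 = ⌊9.121⌋ + 1 = 10.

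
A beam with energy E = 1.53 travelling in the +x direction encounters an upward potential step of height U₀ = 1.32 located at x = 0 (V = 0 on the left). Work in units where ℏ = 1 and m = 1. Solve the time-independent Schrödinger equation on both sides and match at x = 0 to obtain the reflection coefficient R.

R = 0.211

The wavenumbers are k₁ = √(2mE)/ℏ = 1.749 on the left and k₂ = √(2m(E − U₀))/ℏ = 0.6481 on the right.
Continuity of ψ and ψ′ at the step yields the reflection amplitude r = (k₁ − k₂)/(k₁ + k₂) = 0.4593; thus R = |r|² = 0.2110, T = 0.7890.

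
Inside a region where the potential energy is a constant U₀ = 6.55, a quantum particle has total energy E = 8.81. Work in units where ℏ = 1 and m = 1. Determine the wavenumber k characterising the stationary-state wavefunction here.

With E > U₀ the solution is oscillatory, ψ ∝ e^{±ikx} with k = √(2m(E − U₀))/ℏ.
k = √(2 × 1 × 2.26) = 2.126.

k = 2.13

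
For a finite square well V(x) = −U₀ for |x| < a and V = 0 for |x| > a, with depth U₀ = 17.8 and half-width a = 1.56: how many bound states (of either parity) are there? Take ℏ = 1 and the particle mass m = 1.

N = 6

The dimensionless depth is z₀ = a√(2mU₀)/ℏ = 1.56 × √(35.60) = 9.308.
A new bound state (alternating even/odd) appears each time z₀ passes a multiple of π/2, so N = ⌊2z₀/π⌋ + 1 = ⌊5.926⌋ + 1 = 6.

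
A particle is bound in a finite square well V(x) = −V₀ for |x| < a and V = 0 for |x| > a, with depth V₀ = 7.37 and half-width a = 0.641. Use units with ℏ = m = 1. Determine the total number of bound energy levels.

The dimensionless depth is z₀ = a√(2mV₀)/ℏ = 0.641 × √(14.74) = 2.461.
A new bound state (alternating even/odd) appears each time z₀ passes a multiple of π/2, so N = ⌊2z₀/π⌋ + 1 = ⌊1.567⌋ + 1 = 2.

N = 2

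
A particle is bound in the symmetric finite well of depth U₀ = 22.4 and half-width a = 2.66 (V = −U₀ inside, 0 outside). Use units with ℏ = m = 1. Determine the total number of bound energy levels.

N = 12

Define the well-strength parameter z₀ = (a/ℏ)√(2mU₀) = 2.66 × √(2·1·22.4) = 17.80.
The even/odd transcendental equations gain one root per π/2 in z₀, giving N = 1 + ⌊2z₀/π⌋ = 1 + ⌊11.33⌋ = 12.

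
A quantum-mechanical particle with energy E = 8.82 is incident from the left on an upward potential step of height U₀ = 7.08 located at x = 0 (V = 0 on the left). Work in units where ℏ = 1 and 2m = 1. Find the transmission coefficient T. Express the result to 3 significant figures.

T = 0.852

On each side the TISE gives plane waves with k = √(2m(E − V))/ℏ: k₁ = √(2·½·8.82) = 2.970, k₂ = √(2·½·1.74) = 1.319.
Matching ψ and ψ′ at x = 0 gives r = (k₁ − k₂)/(k₁ + k₂), so R = r² = 0.1481 and T = 1 − R = 0.8519.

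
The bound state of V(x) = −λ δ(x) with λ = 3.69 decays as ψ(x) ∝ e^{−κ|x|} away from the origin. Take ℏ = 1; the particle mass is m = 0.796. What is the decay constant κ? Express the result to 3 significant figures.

κ = 2.94

Integrate −(ℏ²/2m)ψ'' − λδ(x)ψ = Eψ from −ε to +ε: the ψ'' term gives ψ'(0⁺) − ψ'(0⁻) and the δ term gives −(2mλ/ℏ²)ψ(0).
With ψ ∝ e^{−κ|x|} this yields −2κ = −2mλ/ℏ², so κ = mλ/ℏ² = 2.937.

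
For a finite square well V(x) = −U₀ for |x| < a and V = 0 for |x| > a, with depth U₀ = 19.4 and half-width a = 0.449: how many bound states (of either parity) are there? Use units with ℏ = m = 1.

N = 2

Define the well-strength parameter z₀ = (a/ℏ)√(2mU₀) = 0.449 × √(2·1·19.4) = 2.797.
A new bound state (alternating even/odd) appears each time z₀ passes a multiple of π/2, so N = ⌊2z₀/π⌋ + 1 = ⌊1.781⌋ + 1 = 2.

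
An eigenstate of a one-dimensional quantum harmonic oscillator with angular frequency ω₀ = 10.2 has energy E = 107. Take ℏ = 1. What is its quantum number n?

n = 10

Invert E_n = (n + ½)ℏω₀: n = E/ℏω₀ − ½ = 9.990, so n = 10.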